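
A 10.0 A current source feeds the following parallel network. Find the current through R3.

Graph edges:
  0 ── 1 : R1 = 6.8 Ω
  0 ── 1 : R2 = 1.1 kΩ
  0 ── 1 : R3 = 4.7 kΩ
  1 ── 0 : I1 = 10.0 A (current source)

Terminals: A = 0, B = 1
All resistors sit directly between nodes 0 and 1, so they are in parallel and share one voltage V; the full source current 10 A splits among them.
1/R_par = 1/6.8 + 1/1100 + 1/4700 = 0.1482 S  =>  R_par = 6.749 Ω
V = I × R_par = 10 × 6.749 = 67.49 V
I_R3 = V/R3 = 67.49/4700 = 0.01436 A

Final answer: 0.01436 A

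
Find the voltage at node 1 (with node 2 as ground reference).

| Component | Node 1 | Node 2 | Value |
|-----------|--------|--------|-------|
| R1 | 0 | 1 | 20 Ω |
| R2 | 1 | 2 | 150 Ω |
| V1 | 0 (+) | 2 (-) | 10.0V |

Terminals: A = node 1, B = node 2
Nodal analysis, taking node 2 as the 0 V reference.
Source V1 fixes V_0 = 10 V.
KCL at each unknown node (sum of currents leaving = 0; resistances in Ω):
  Node 1: (V_1 - 10)/20 + (V_1 - 0)/150 = 0
Collecting terms: 0.05667 × V_1 = 0.5  =>  V_1 = 8.824 V
The requested potential is V_1 = 8.824 V.

Final answer: V_1 = 8.824 V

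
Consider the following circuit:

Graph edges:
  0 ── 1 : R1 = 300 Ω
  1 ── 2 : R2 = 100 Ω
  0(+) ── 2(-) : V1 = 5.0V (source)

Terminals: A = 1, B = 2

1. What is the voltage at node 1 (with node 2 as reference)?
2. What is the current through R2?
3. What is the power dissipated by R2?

Nodal analysis, taking node 2 as the 0 V reference.
Source V1 fixes V_0 = 5 V.
KCL at each unknown node (sum of currents leaving = 0; resistances in Ω):
  Node 1: (V_1 - 5)/300 + (V_1 - 0)/100 = 0
Collecting terms: 0.01333 × V_1 = 0.01667  =>  V_1 = 1.25 V
Part 1:
  Read off the nodal solution: V_1 = 1.25 V
Part 2:
  I_R2 = (V_1 - V_2)/R2 = (1.25 - 0)/100 = 0.0125 A
  Magnitude: I_R2 = 0.0125 A
Part 3:
  I_R2 = (V_1 - V_2)/R2 = (1.25 - 0)/100 = 0.0125 A
  P_R2 = I_R2² × R2 = (0.0125)² × 100 = 0.01562 W

Final answers:
1. V_1 = 1.25 V
2. I_R2 = 0.0125 A
3. P_R2 = 0.01562 W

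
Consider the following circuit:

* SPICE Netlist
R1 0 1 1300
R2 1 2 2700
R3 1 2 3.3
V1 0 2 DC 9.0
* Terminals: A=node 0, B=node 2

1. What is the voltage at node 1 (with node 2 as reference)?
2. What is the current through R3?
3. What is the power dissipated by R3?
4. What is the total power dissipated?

Nodal analysis, taking node 2 as the 0 V reference.
Source V1 fixes V_0 = 9 V.
KCL at each unknown node (sum of currents leaving = 0; resistances in Ω):
  Node 1: (V_1 - 9)/1300 + (V_1 - 0)/2700 + (V_1 - 0)/3.3 = 0
Collecting terms: 0.3042 × V_1 = 0.006923  =>  V_1 = 0.02276 V
Part 1:
  Read off the nodal solution: V_1 = 0.02276 V
Part 2:
  I_R3 = (V_1 - V_2)/R3 = (0.02276 - 0)/3.3 = 0.006897 A
  Magnitude: I_R3 = 0.006897 A
Part 3:
  I_R3 = (V_1 - V_2)/R3 = (0.02276 - 0)/3.3 = 0.006897 A
  P_R3 = I_R3² × R3 = (0.006897)² × 3.3 = 0.000157 W
Part 4:
  Power in each resistor, P = (ΔV)²/R:
    P_R1 = (9 - 0.02276)²/1300 = 0.06199 W
    P_R2 = (0.02276 - 0)²/2700 = 0.0000001919 W
    P_R3 = (0.02276 - 0)²/3.3 = 0.000157 W
  P_total = P_R1 + P_R2 + P_R3 = 0.06215 W

Final answers:
1. V_1 = 0.02276 V
2. I_R3 = 0.006897 A
3. P_R3 = 0.000157 W
4. P_total = 0.06215 W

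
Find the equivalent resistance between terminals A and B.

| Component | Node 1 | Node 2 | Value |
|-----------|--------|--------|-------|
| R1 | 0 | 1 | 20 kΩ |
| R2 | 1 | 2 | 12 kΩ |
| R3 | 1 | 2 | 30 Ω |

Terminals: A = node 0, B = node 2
Reduce the network between node 0 (A) and node 2 (B) by series/parallel combination:
  Rp1 = R2 ‖ R3 (parallel, both between nodes 1 and 2) = 1/(1/12000 + 1/30) = 29.93 Ω
  Rs1 = R1 + Rp1 (series, joined only at node 1) = 20000 + 29.93 = 20030 Ω
R_eq = 20.03 kΩ

Final answer: 20.03 kΩ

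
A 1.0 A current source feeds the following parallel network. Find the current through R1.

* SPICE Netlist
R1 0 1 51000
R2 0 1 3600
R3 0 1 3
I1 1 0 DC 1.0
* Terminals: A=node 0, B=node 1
All resistors sit directly between nodes 0 and 1, so they are in parallel and share one voltage V; the full source current 1 A splits among them.
1/R_par = 1/51000 + 1/3600 + 1/3 = 0.3336 S  =>  R_par = 2.997 Ω
V = I × R_par = 1 × 2.997 = 2.997 V
I_R1 = V/R1 = 2.997/51000 = 0.00005877 A

Final answer: 5.877e-05 A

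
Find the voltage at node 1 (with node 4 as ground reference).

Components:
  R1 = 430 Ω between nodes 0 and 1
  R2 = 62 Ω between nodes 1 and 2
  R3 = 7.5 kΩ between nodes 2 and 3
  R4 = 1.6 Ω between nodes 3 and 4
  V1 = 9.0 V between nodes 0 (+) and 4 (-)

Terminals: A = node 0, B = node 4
Nodal analysis, taking node 4 as the 0 V reference.
Source V1 fixes V_0 = 9 V.
KCL at each unknown node (sum of currents leaving = 0; resistances in Ω):
  Node 1: (V_1 - 9)/430 + (V_1 - V_2)/62 = 0
  Node 2: (V_2 - V_1)/62 + (V_2 - V_3)/7500 = 0
  Node 3: (V_3 - V_2)/7500 + (V_3 - 0)/1.6 = 0
Collecting terms (coefficients in siemens):
  0.01845·V_1 - 0.01613·V_2 = 0.02093
  0.01626·V_2 - 0.01613·V_1 - 0.0001333·V_3 = 0
  0.6251·V_3 - 0.0001333·V_2 = 0
Solving these 3 simultaneous equations (Gaussian elimination) gives:
  V_1 = 8.516 V, V_2 = 8.446 V, V_3 = 0.001801 V
The requested potential is V_1 = 8.516 V.

Final answer: V_1 = 8.516 V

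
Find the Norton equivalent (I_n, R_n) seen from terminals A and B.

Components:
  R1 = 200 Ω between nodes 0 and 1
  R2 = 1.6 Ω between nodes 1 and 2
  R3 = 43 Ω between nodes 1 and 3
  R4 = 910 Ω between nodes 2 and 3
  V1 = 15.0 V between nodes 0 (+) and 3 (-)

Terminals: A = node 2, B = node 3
Find the Thévenin equivalent first; then I_n = V_th/R_th and R_n = R_th.
Step 1 — V_th is the open-circuit voltage V_A - V_B (nothing connected across the terminals).
Nodal analysis, taking node 3 as the 0 V reference.
Source V1 fixes V_0 = 15 V.
KCL at each unknown node (sum of currents leaving = 0; resistances in Ω):
  Node 1: (V_1 - 15)/200 + (V_1 - V_2)/1.6 + (V_1 - 0)/43 = 0
  Node 2: (V_2 - V_1)/1.6 + (V_2 - 0)/910 = 0
Collecting terms (coefficients in siemens):
  0.6533·V_1 - 0.625·V_2 = 0.075
  0.6261·V_2 - 0.625·V_1 = 0
Determinant D = (0.6533)(0.6261) - (-0.625)(-0.625) = 0.01838
V_1 = [(0.075)(0.6261) - (-0.625)(0)]/D = 2.555 V
V_2 = [(0.6533)(0) - (0.075)(-0.625)]/D = 2.551 V
V_th = V_2 - V_3 = 2.551 - 0 = 2.551 V
Step 2 — R_th: zero the source — replace V1 by a short circuit (node 3 merges into node 0) — and find the resistance seen between A (node 2) and B (node 0).
Reduce the network between node 2 (A) and node 0 (B) by series/parallel combination:
  Rp1 = R1 ‖ R3 (parallel, both between nodes 0 and 1) = 1/(1/200 + 1/43) = 35.39 Ω
  Rs1 = R2 + Rp1 (series, joined only at node 1) = 1.6 + 35.39 = 36.99 Ω
  Rp2 = R4 ‖ Rs1 (parallel, both between nodes 0 and 2) = 1/(1/910 + 1/36.99) = 35.55 Ω
R_th = 35.55 Ω
I_n = V_th/R_th = 2.551/35.55 = 0.07176 A, and R_n = R_th = 35.55 Ω

Final answer: I_n = 0.07176 A, R_n = 35.55 Ω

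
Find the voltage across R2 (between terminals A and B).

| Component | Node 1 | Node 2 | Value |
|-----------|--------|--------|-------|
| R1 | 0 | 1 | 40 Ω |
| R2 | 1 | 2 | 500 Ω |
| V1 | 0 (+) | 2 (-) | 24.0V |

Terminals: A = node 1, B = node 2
R1 and R2 are in series across V1 (node 0 → node 1 → node 2), and the output A–B is taken across R2, so this is a voltage divider.
Series current: I = V1/(R1 + R2) = 24/(40 + 500) = 24/540 = 0.04444 A
V_R2 = I × R2 = V1 × R2/(R1 + R2) = 24 × 500/540 = 22.22 V

Final answer: 22.22 V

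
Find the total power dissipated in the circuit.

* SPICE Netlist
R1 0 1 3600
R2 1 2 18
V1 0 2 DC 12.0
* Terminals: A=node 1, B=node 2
Nodal analysis, taking node 2 as the 0 V reference.
Source V1 fixes V_0 = 12 V.
KCL at each unknown node (sum of currents leaving = 0; resistances in Ω):
  Node 1: (V_1 - 12)/3600 + (V_1 - 0)/18 = 0
Collecting terms: 0.05583 × V_1 = 0.003333  =>  V_1 = 0.0597 V
Power in each resistor, P = (ΔV)²/R:
  P_R1 = (12 - 0.0597)²/3600 = 0.0396 W
  P_R2 = (0.0597 - 0)²/18 = 0.000198 W
P_total = P_R1 + P_R2 = 0.0398 W

Final answer: 0.0398 W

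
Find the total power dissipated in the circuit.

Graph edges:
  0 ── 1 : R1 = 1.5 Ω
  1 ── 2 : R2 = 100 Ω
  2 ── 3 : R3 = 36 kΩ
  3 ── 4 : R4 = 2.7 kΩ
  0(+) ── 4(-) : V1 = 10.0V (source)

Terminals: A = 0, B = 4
Nodal analysis, taking node 4 as the 0 V reference.
Source V1 fixes V_0 = 10 V.
KCL at each unknown node (sum of currents leaving = 0; resistances in Ω):
  Node 1: (V_1 - 10)/1.5 + (V_1 - V_2)/100 = 0
  Node 2: (V_2 - V_1)/100 + (V_2 - V_3)/36000 = 0
  Node 3: (V_3 - V_2)/36000 + (V_3 - 0)/2700 = 0
Collecting terms (coefficients in siemens):
  0.6767·V_1 - 0.01·V_2 = 6.667
  0.01003·V_2 - 0.01·V_1 - 0.00002778·V_3 = 0
  0.0003981·V_3 - 0.00002778·V_2 = 0
Solving these 3 simultaneous equations (Gaussian elimination) gives:
  V_1 = 10 V, V_2 = 9.974 V, V_3 = 0.6958 V
Power in each resistor, P = (ΔV)²/R:
  P_R1 = (10 - 10)²/1.5 = 0.00000009963 W
  P_R2 = (10 - 9.974)²/100 = 0.000006642 W
  P_R3 = (9.974 - 0.6958)²/36000 = 0.002391 W
  P_R4 = (0.6958 - 0)²/2700 = 0.0001793 W
P_total = P_R1 + P_R2 + P_R3 + P_R4 = 0.002577 W

Final answer: 0.002577 W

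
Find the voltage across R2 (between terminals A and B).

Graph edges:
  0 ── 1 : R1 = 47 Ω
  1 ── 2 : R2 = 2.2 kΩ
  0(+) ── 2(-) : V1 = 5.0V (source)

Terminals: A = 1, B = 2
R1 and R2 are in series across V1 (node 0 → node 1 → node 2), and the output A–B is taken across R2, so this is a voltage divider.
Series current: I = V1/(R1 + R2) = 5/(47 + 2200) = 5/2247 = 0.002225 A
V_R2 = I × R2 = V1 × R2/(R1 + R2) = 5 × 2200/2247 = 4.895 V

Final answer: 4.895 V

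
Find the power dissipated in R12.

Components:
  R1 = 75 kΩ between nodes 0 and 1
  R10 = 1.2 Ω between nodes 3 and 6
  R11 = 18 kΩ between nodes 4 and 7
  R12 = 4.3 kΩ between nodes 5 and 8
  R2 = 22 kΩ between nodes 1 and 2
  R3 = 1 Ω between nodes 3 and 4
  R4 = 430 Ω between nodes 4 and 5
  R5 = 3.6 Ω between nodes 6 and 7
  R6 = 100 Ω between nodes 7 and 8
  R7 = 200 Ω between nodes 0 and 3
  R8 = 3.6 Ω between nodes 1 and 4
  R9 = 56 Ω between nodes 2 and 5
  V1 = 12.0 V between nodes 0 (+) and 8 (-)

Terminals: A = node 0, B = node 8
Nodal analysis, taking node 8 as the 0 V reference.
Source V1 fixes V_0 = 12 V.
KCL at each unknown node (sum of currents leaving = 0; resistances in Ω):
  Node 1: (V_1 - 12)/75000 + (V_1 - V_2)/22000 + (V_1 - V_4)/3.6 = 0
  Node 2: (V_2 - V_1)/22000 + (V_2 - V_5)/56 = 0
  Node 3: (V_3 - V_4)/1 + (V_3 - 12)/200 + (V_3 - V_6)/1.2 = 0
  Node 4: (V_4 - V_3)/1 + (V_4 - V_5)/430 + (V_4 - V_1)/3.6 + (V_4 - V_7)/18000 = 0
  Node 5: (V_5 - V_4)/430 + (V_5 - V_2)/56 + (V_5 - 0)/4300 = 0
  Node 6: (V_6 - V_7)/3.6 + (V_6 - V_3)/1.2 = 0
  Node 7: (V_7 - V_6)/3.6 + (V_7 - 0)/100 + (V_7 - V_4)/18000 = 0
Collecting terms (coefficients in siemens):
  0.2778·V_1 - 0.00004545·V_2 - 0.2778·V_4 = 0.00016
  0.0179·V_2 - 0.00004545·V_1 - 0.01786·V_5 = 0
  1.838·V_3 - 1·V_4 - 0.8333·V_6 = 0.06
  1.28·V_4 - 0.2778·V_1 - 1·V_3 - 0.002326·V_5 - 0.00005556·V_7 = 0
  0.02042·V_5 - 0.01786·V_2 - 0.002326·V_4 = 0
  1.111·V_6 - 0.8333·V_3 - 0.2778·V_7 = 0
  0.2878·V_7 - 0.00005556·V_4 - 0.2778·V_6 = 0
Solving these 7 simultaneous equations (Gaussian elimination) gives:
  V_1 = 4.073 V, V_2 = 3.71 V, V_3 = 4.074 V, V_4 = 4.073 V
  V_5 = 3.709 V, V_6 = 4.027 V, V_7 = 3.887 V
I_R12 = (V_5 - V_8)/R12 = (3.709 - 0)/4300 = 0.0008626 A
P_R12 = I_R12² × R12 = (0.0008626)² × 4300 = 0.0032 W

Final answer: 0.0032 W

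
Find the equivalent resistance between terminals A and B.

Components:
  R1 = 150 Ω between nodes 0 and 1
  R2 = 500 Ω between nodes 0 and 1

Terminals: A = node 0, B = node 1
Reduce the network between node 0 (A) and node 1 (B) by series/parallel combination:
  Rp1 = R1 ‖ R2 (parallel, both between nodes 0 and 1) = 1/(1/150 + 1/500) = 115.4 Ω
R_eq = 115.4 Ω

Final answer: 115.4 Ω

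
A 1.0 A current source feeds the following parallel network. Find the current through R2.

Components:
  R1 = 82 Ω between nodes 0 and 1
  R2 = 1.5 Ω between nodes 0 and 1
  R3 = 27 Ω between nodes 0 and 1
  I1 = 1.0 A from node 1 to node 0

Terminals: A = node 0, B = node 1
All resistors sit directly between nodes 0 and 1, so they are in parallel and share one voltage V; the full source current 1 A splits among them.
1/R_par = 1/82 + 1/1.5 + 1/27 = 0.7159 S  =>  R_par = 1.397 Ω
V = I × R_par = 1 × 1.397 = 1.397 V
I_R2 = V/R2 = 1.397/1.5 = 0.9312 A

Final answer: 0.9312 A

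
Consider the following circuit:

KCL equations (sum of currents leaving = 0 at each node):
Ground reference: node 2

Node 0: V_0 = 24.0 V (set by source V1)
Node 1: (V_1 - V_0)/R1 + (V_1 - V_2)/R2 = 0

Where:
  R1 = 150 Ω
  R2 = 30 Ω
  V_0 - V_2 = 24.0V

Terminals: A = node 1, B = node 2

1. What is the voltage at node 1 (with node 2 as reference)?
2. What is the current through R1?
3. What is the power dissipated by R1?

Nodal analysis, taking node 2 as the 0 V reference.
Source V1 fixes V_0 = 24 V.
KCL at each unknown node (sum of currents leaving = 0; resistances in Ω):
  Node 1: (V_1 - 24)/150 + (V_1 - 0)/30 = 0
Collecting terms: 0.04 × V_1 = 0.16  =>  V_1 = 4 V
Part 1:
  Read off the nodal solution: V_1 = 4 V
Part 2:
  I_R1 = (V_0 - V_1)/R1 = (24 - 4)/150 = 0.1333 A
  Magnitude: I_R1 = 0.1333 A
Part 3:
  I_R1 = (V_0 - V_1)/R1 = (24 - 4)/150 = 0.1333 A
  P_R1 = I_R1² × R1 = (0.1333)² × 150 = 2.667 W

Final answers:
1. V_1 = 4 V
2. I_R1 = 0.1333 A
3. P_R1 = 2.667 W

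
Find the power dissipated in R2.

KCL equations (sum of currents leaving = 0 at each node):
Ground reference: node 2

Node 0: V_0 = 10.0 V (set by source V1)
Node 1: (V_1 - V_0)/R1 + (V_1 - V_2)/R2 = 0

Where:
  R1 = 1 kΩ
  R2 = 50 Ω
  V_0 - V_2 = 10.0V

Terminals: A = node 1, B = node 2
Nodal analysis, taking node 2 as the 0 V reference.
Source V1 fixes V_0 = 10 V.
KCL at each unknown node (sum of currents leaving = 0; resistances in Ω):
  Node 1: (V_1 - 10)/1000 + (V_1 - 0)/50 = 0
Collecting terms: 0.021 × V_1 = 0.01  =>  V_1 = 0.4762 V
I_R2 = (V_1 - V_2)/R2 = (0.4762 - 0)/50 = 0.009524 A
P_R2 = I_R2² × R2 = (0.009524)² × 50 = 0.004535 W

Final answer: 0.004535 W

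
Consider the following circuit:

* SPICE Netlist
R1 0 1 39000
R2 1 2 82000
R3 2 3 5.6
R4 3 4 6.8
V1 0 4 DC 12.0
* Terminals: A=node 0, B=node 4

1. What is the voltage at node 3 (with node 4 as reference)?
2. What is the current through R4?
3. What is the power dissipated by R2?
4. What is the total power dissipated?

Nodal analysis, taking node 4 as the 0 V reference.
Source V1 fixes V_0 = 12 V.
KCL at each unknown node (sum of currents leaving = 0; resistances in Ω):
  Node 1: (V_1 - 12)/39000 + (V_1 - V_2)/82000 = 0
  Node 2: (V_2 - V_1)/82000 + (V_2 - V_3)/5.6 = 0
  Node 3: (V_3 - V_2)/5.6 + (V_3 - 0)/6.8 = 0
Collecting terms (coefficients in siemens):
  0.00003784·V_1 - 0.0000122·V_2 = 0.0003077
  0.1786·V_2 - 0.0000122·V_1 - 0.1786·V_3 = 0
  0.3256·V_3 - 0.1786·V_2 = 0
Solving these 3 simultaneous equations (Gaussian elimination) gives:
  V_1 = 8.133 V, V_2 = 0.00123 V, V_3 = 0.0006743 V
Part 1:
  Read off the nodal solution: V_3 = 0.0006743 V
Part 2:
  I_R4 = (V_3 - V_4)/R4 = (0.0006743 - 0)/6.8 = 0.00009916 A
  Magnitude: I_R4 = 0.00009916 A
Part 3:
  I_R2 = (V_1 - V_2)/R2 = (8.133 - 0.00123)/82000 = 0.00009916 A
  P_R2 = I_R2² × R2 = (0.00009916)² × 82000 = 0.0008063 W
Part 4:
  Power in each resistor, P = (ΔV)²/R:
    P_R1 = (12 - 8.133)²/39000 = 0.0003835 W
    P_R2 = (8.133 - 0.00123)²/82000 = 0.0008063 W
    P_R3 = (0.00123 - 0.0006743)²/5.6 = 0.00000005507 W
    P_R4 = (0.0006743 - 0)²/6.8 = 0.00000006687 W
  P_total = P_R1 + P_R2 + P_R3 + P_R4 = 0.00119 W

Final answers:
1. V_3 = 0.0006743 V
2. I_R4 = 9.916e-05 A
3. P_R2 = 0.0008063 W
4. P_total = 0.00119 W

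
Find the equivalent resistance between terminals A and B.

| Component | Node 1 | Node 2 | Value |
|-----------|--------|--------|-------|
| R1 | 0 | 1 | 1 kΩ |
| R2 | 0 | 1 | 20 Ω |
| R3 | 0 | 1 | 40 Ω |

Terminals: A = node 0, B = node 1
Reduce the network between node 0 (A) and node 1 (B) by series/parallel combination:
  Rp1 = R1 ‖ R2 ‖ R3 (parallel, all between nodes 0 and 1) = 1/(1/1000 + 1/20 + 1/40) = 13.16 Ω
R_eq = 13.16 Ω

Final answer: 13.16 Ω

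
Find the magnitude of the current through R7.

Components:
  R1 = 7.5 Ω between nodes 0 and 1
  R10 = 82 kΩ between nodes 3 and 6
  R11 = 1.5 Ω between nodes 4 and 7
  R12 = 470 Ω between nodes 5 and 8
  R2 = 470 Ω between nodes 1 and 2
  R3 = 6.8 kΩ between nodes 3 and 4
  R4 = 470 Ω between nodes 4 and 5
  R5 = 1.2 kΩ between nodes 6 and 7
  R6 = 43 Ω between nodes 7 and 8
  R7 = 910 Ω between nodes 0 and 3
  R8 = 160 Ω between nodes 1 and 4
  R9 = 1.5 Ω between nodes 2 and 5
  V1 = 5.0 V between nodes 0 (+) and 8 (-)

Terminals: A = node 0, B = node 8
Nodal analysis, taking node 8 as the 0 V reference.
Source V1 fixes V_0 = 5 V.
KCL at each unknown node (sum of currents leaving = 0; resistances in Ω):
  Node 1: (V_1 - 5)/7.5 + (V_1 - V_2)/470 + (V_1 - V_4)/160 = 0
  Node 2: (V_2 - V_1)/470 + (V_2 - V_5)/1.5 = 0
  Node 3: (V_3 - V_4)/6800 + (V_3 - 5)/910 + (V_3 - V_6)/82000 = 0
  Node 4: (V_4 - V_3)/6800 + (V_4 - V_5)/470 + (V_4 - V_1)/160 + (V_4 - V_7)/1.5 = 0
  Node 5: (V_5 - V_4)/470 + (V_5 - V_2)/1.5 + (V_5 - 0)/470 = 0
  Node 6: (V_6 - V_7)/1200 + (V_6 - V_3)/82000 = 0
  Node 7: (V_7 - V_6)/1200 + (V_7 - 0)/43 + (V_7 - V_4)/1.5 = 0
Collecting terms (coefficients in siemens):
  0.1417·V_1 - 0.002128·V_2 - 0.00625·V_4 = 0.6667
  0.6688·V_2 - 0.002128·V_1 - 0.6667·V_5 = 0
  0.001258·V_3 - 0.0001471·V_4 - 0.0000122·V_6 = 0.005495
  0.6752·V_4 - 0.00625·V_1 - 0.0001471·V_3 - 0.002128·V_5 - 0.6667·V_7 = 0
  0.6709·V_5 - 0.6667·V_2 - 0.002128·V_4 = 0
  0.0008455·V_6 - 0.0000122·V_3 - 0.0008333·V_7 = 0
  0.6908·V_7 - 0.6667·V_4 - 0.0008333·V_6 = 0
Solving these 7 simultaneous equations (Gaussian elimination) gives:
  V_1 = 4.784 V, V_2 = 1.975 V, V_3 = 4.509 V, V_4 = 1.122 V
  V_5 = 1.966 V, V_6 = 1.134 V, V_7 = 1.084 V
I_R7 = (V_0 - V_3)/R7 = (5 - 4.509)/910 = 0.0005393 A
|I_R7| = 0.0005393 A

Final answer: |I_R7| = 0.0005393 A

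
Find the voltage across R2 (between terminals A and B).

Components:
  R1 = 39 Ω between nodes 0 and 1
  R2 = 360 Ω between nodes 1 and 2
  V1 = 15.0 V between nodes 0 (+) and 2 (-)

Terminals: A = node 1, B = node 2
R1 and R2 are in series across V1 (node 0 → node 1 → node 2), and the output A–B is taken across R2, so this is a voltage divider.
Series current: I = V1/(R1 + R2) = 15/(39 + 360) = 15/399 = 0.03759 A
V_R2 = I × R2 = V1 × R2/(R1 + R2) = 15 × 360/399 = 13.53 V

Final answer: 13.53 V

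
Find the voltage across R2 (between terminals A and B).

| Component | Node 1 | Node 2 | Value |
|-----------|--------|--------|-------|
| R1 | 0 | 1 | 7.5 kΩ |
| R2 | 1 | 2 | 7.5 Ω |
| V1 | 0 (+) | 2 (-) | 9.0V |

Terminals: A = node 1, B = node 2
R1 and R2 are in series across V1 (node 0 → node 1 → node 2), and the output A–B is taken across R2, so this is a voltage divider.
Series current: I = V1/(R1 + R2) = 9/(7500 + 7.5) = 9/7508 = 0.001199 A
V_R2 = I × R2 = V1 × R2/(R1 + R2) = 9 × 7.5/7508 = 0.008991 V

Final answer: 0.008991 V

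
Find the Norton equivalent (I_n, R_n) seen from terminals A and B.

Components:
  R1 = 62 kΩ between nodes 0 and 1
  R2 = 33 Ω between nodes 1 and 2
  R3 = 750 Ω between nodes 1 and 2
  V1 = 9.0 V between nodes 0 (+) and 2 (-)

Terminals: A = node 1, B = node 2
Find the Thévenin equivalent first; then I_n = V_th/R_th and R_n = R_th.
Step 1 — V_th is the open-circuit voltage V_A - V_B (nothing connected across the terminals).
Nodal analysis, taking node 2 as the 0 V reference.
Source V1 fixes V_0 = 9 V.
KCL at each unknown node (sum of currents leaving = 0; resistances in Ω):
  Node 1: (V_1 - 9)/62000 + (V_1 - 0)/33 + (V_1 - 0)/750 = 0
Collecting terms: 0.03165 × V_1 = 0.0001452  =>  V_1 = 0.004586 V
V_th = V_1 - V_2 = 0.004586 - 0 = 0.004586 V
Step 2 — R_th: zero the source — replace V1 by a short circuit (node 2 merges into node 0) — and find the resistance seen between A (node 1) and B (node 0).
Reduce the network between node 1 (A) and node 0 (B) by series/parallel combination:
  Rp1 = R1 ‖ R2 ‖ R3 (parallel, all between nodes 0 and 1) = 1/(1/62000 + 1/33 + 1/750) = 31.59 Ω
R_th = 31.59 Ω
I_n = V_th/R_th = 0.004586/31.59 = 0.0001452 A, and R_n = R_th = 31.59 Ω

Final answer: I_n = 0.0001452 A, R_n = 31.59 Ω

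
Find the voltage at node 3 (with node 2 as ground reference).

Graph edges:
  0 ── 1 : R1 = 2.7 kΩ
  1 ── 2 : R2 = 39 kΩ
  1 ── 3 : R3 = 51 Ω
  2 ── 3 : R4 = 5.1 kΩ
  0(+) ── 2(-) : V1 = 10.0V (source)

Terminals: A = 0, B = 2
Nodal analysis, taking node 2 as the 0 V reference.
Source V1 fixes V_0 = 10 V.
KCL at each unknown node (sum of currents leaving = 0; resistances in Ω):
  Node 1: (V_1 - 10)/2700 + (V_1 - 0)/39000 + (V_1 - V_3)/51 = 0
  Node 3: (V_3 - V_1)/51 + (V_3 - 0)/5100 = 0
Collecting terms (coefficients in siemens):
  0.02·V_1 - 0.01961·V_3 = 0.003704
  0.0198·V_3 - 0.01961·V_1 = 0
Determinant D = (0.02)(0.0198) - (-0.01961)(-0.01961) = 0.00001169
V_1 = [(0.003704)(0.0198) - (-0.01961)(0)]/D = 6.276 V
V_3 = [(0.02)(0) - (0.003704)(-0.01961)]/D = 6.214 V
The requested potential is V_3 = 6.214 V.

Final answer: V_3 = 6.214 V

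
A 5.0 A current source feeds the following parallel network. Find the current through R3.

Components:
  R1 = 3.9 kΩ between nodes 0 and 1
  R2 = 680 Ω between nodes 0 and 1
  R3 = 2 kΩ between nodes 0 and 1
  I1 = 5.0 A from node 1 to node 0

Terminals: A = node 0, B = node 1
All resistors sit directly between nodes 0 and 1, so they are in parallel and share one voltage V; the full source current 5 A splits among them.
1/R_par = 1/3900 + 1/680 + 1/2000 = 0.002227 S  =>  R_par = 449 Ω
V = I × R_par = 5 × 449 = 2245 V
I_R3 = V/R3 = 2245/2000 = 1.123 A

Final answer: 1.123 A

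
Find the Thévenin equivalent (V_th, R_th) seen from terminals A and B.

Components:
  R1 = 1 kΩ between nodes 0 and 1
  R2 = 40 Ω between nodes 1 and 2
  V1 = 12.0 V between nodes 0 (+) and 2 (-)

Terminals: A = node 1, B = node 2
Step 1 — V_th is the open-circuit voltage V_A - V_B (nothing connected across the terminals).
Nodal analysis, taking node 2 as the 0 V reference.
Source V1 fixes V_0 = 12 V.
KCL at each unknown node (sum of currents leaving = 0; resistances in Ω):
  Node 1: (V_1 - 12)/1000 + (V_1 - 0)/40 = 0
Collecting terms: 0.026 × V_1 = 0.012  =>  V_1 = 0.4615 V
V_th = V_1 - V_2 = 0.4615 - 0 = 0.4615 V
Step 2 — R_th: zero the source — replace V1 by a short circuit (node 2 merges into node 0) — and find the resistance seen between A (node 1) and B (node 0).
Reduce the network between node 1 (A) and node 0 (B) by series/parallel combination:
  Rp1 = R1 ‖ R2 (parallel, both between nodes 0 and 1) = 1/(1/1000 + 1/40) = 38.46 Ω
R_th = 38.46 Ω

Final answer: V_th = 0.4615 V, R_th = 38.46 Ω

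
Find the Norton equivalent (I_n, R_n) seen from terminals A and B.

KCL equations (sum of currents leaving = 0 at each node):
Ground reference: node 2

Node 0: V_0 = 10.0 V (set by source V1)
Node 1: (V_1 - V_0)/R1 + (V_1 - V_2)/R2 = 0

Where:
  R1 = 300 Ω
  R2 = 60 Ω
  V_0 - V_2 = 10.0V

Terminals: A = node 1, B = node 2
Find the Thévenin equivalent first; then I_n = V_th/R_th and R_n = R_th.
Step 1 — V_th is the open-circuit voltage V_A - V_B (nothing connected across the terminals).
Nodal analysis, taking node 2 as the 0 V reference.
Source V1 fixes V_0 = 10 V.
KCL at each unknown node (sum of currents leaving = 0; resistances in Ω):
  Node 1: (V_1 - 10)/300 + (V_1 - 0)/60 = 0
Collecting terms: 0.02 × V_1 = 0.03333  =>  V_1 = 1.667 V
V_th = V_1 - V_2 = 1.667 - 0 = 1.667 V
Step 2 — R_th: zero the source — replace V1 by a short circuit (node 2 merges into node 0) — and find the resistance seen between A (node 1) and B (node 0).
Reduce the network between node 1 (A) and node 0 (B) by series/parallel combination:
  Rp1 = R1 ‖ R2 (parallel, both between nodes 0 and 1) = 1/(1/300 + 1/60) = 50 Ω
R_th = 50 Ω
I_n = V_th/R_th = 1.667/50 = 0.03333 A, and R_n = R_th = 50 Ω

Final answer: I_n = 0.03333 A, R_n = 50 Ω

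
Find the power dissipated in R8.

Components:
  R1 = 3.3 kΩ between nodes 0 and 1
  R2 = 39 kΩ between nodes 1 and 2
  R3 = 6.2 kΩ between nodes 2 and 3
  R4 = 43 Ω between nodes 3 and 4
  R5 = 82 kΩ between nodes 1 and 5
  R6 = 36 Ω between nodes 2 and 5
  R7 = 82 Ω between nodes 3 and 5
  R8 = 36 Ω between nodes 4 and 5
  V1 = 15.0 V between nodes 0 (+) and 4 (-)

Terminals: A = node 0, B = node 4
Nodal analysis, taking node 4 as the 0 V reference.
Source V1 fixes V_0 = 15 V.
KCL at each unknown node (sum of currents leaving = 0; resistances in Ω):
  Node 1: (V_1 - 15)/3300 + (V_1 - V_2)/39000 + (V_1 - V_5)/82000 = 0
  Node 2: (V_2 - V_1)/39000 + (V_2 - V_3)/6200 + (V_2 - V_5)/36 = 0
  Node 3: (V_3 - V_2)/6200 + (V_3 - 0)/43 + (V_3 - V_5)/82 = 0
  Node 5: (V_5 - V_1)/82000 + (V_5 - V_2)/36 + (V_5 - V_3)/82 + (V_5 - 0)/36 = 0
Collecting terms (coefficients in siemens):
  0.0003409·V_1 - 0.00002564·V_2 - 0.0000122·V_5 = 0.004545
  0.02796·V_2 - 0.00002564·V_1 - 0.0001613·V_3 - 0.02778·V_5 = 0
  0.03561·V_3 - 0.0001613·V_2 - 0.0122·V_5 = 0
  0.06776·V_5 - 0.0000122·V_1 - 0.02778·V_2 - 0.0122·V_3 = 0
Solving these 4 simultaneous equations (Gaussian elimination) gives:
  V_1 = 13.34 V, V_2 = 0.02618 V, V_3 = 0.004919 V, V_5 = 0.01402 V
I_R8 = (V_4 - V_5)/R8 = (0 - 0.01402)/36 = -0.0003894 A
P_R8 = I_R8² × R8 = (-0.0003894)² × 36 = 0.000005459 W

Final answer: 5.459e-06 W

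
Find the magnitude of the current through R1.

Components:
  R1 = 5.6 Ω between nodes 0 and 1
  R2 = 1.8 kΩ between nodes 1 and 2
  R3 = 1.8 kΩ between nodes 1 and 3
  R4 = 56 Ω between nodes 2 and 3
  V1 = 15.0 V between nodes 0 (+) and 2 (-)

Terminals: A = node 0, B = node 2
Nodal analysis, taking node 2 as the 0 V reference.
Source V1 fixes V_0 = 15 V.
KCL at each unknown node (sum of currents leaving = 0; resistances in Ω):
  Node 1: (V_1 - 15)/5.6 + (V_1 - 0)/1800 + (V_1 - V_3)/1800 = 0
  Node 3: (V_3 - V_1)/1800 + (V_3 - 0)/56 = 0
Collecting terms (coefficients in siemens):
  0.1797·V_1 - 0.0005556·V_3 = 2.679
  0.01841·V_3 - 0.0005556·V_1 = 0
Determinant D = (0.1797)(0.01841) - (-0.0005556)(-0.0005556) = 0.003308
V_1 = [(2.679)(0.01841) - (-0.0005556)(0)]/D = 14.91 V
V_3 = [(0.1797)(0) - (2.679)(-0.0005556)]/D = 0.4498 V
I_R1 = (V_0 - V_1)/R1 = (15 - 14.91)/5.6 = 0.01632 A
|I_R1| = 0.01632 A

Final answer: |I_R1| = 0.01632 A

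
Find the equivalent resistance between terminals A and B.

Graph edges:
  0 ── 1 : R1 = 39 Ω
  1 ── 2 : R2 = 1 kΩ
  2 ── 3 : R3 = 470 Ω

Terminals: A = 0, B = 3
Reduce the network between node 0 (A) and node 3 (B) by series/parallel combination:
  Rs1 = R1 + R2 (series, joined only at node 1) = 39 + 1000 = 1039 Ω
  Rs2 = R3 + Rs1 (series, joined only at node 2) = 470 + 1039 = 1509 Ω
R_eq = 1.509 kΩ

Final answer: 1.509 kΩ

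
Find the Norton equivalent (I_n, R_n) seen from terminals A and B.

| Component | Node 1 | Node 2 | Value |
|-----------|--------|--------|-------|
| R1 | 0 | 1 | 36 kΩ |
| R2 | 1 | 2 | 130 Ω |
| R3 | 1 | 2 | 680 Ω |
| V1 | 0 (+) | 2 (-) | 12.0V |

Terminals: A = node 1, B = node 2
Find the Thévenin equivalent first; then I_n = V_th/R_th and R_n = R_th.
Step 1 — V_th is the open-circuit voltage V_A - V_B (nothing connected across the terminals).
Nodal analysis, taking node 2 as the 0 V reference.
Source V1 fixes V_0 = 12 V.
KCL at each unknown node (sum of currents leaving = 0; resistances in Ω):
  Node 1: (V_1 - 12)/36000 + (V_1 - 0)/130 + (V_1 - 0)/680 = 0
Collecting terms: 0.009191 × V_1 = 0.0003333  =>  V_1 = 0.03627 V
V_th = V_1 - V_2 = 0.03627 - 0 = 0.03627 V
Step 2 — R_th: zero the source — replace V1 by a short circuit (node 2 merges into node 0) — and find the resistance seen between A (node 1) and B (node 0).
Reduce the network between node 1 (A) and node 0 (B) by series/parallel combination:
  Rp1 = R1 ‖ R2 ‖ R3 (parallel, all between nodes 0 and 1) = 1/(1/36000 + 1/130 + 1/680) = 108.8 Ω
R_th = 108.8 Ω
I_n = V_th/R_th = 0.03627/108.8 = 0.0003333 A, and R_n = R_th = 108.8 Ω

Final answer: I_n = 0.0003333 A, R_n = 108.8 Ω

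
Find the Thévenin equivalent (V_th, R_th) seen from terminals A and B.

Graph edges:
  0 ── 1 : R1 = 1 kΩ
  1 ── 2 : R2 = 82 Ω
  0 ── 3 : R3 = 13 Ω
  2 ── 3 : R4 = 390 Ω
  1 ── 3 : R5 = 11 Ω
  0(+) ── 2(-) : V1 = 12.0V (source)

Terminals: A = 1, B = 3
Step 1 — V_th is the open-circuit voltage V_A - V_B (nothing connected across the terminals).
Nodal analysis, taking node 2 as the 0 V reference.
Source V1 fixes V_0 = 12 V.
KCL at each unknown node (sum of currents leaving = 0; resistances in Ω):
  Node 1: (V_1 - 12)/1000 + (V_1 - 0)/82 + (V_1 - V_3)/11 = 0
  Node 3: (V_3 - 12)/13 + (V_3 - 0)/390 + (V_3 - V_1)/11 = 0
Collecting terms (coefficients in siemens):
  0.1041·V_1 - 0.09091·V_3 = 0.012
  0.1704·V_3 - 0.09091·V_1 = 0.9231
Determinant D = (0.1041)(0.1704) - (-0.09091)(-0.09091) = 0.009475
V_1 = [(0.012)(0.1704) - (-0.09091)(0.9231)]/D = 9.073 V
V_3 = [(0.1041)(0.9231) - (0.012)(-0.09091)]/D = 10.26 V
V_th = V_1 - V_3 = 9.073 - 10.26 = -1.185 V
Step 2 — R_th: zero the source — replace V1 by a short circuit (node 2 merges into node 0) — and find the resistance seen between A (node 1) and B (node 3).
Reduce the network between node 1 (A) and node 3 (B) by series/parallel combination:
  Rp1 = R1 ‖ R2 (parallel, both between nodes 0 and 1) = 1/(1/1000 + 1/82) = 75.79 Ω
  Rp2 = R3 ‖ R4 (parallel, both between nodes 0 and 3) = 1/(1/13 + 1/390) = 12.58 Ω
  Rs1 = Rp1 + Rp2 (series, joined only at node 0) = 75.79 + 12.58 = 88.37 Ω
  Rp3 = R5 ‖ Rs1 (parallel, both between nodes 1 and 3) = 1/(1/11 + 1/88.37) = 9.782 Ω
R_th = 9.782 Ω

Final answer: V_th = -1.185 V, R_th = 9.782 Ω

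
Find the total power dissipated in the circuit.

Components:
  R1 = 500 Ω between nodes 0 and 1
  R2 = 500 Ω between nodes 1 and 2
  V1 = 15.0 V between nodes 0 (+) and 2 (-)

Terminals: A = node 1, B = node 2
Nodal analysis, taking node 2 as the 0 V reference.
Source V1 fixes V_0 = 15 V.
KCL at each unknown node (sum of currents leaving = 0; resistances in Ω):
  Node 1: (V_1 - 15)/500 + (V_1 - 0)/500 = 0
Collecting terms: 0.004 × V_1 = 0.03  =>  V_1 = 7.5 V
Power in each resistor, P = (ΔV)²/R:
  P_R1 = (15 - 7.5)²/500 = 0.1125 W
  P_R2 = (7.5 - 0)²/500 = 0.1125 W
P_total = P_R1 + P_R2 = 0.225 W

Final answer: 0.225 W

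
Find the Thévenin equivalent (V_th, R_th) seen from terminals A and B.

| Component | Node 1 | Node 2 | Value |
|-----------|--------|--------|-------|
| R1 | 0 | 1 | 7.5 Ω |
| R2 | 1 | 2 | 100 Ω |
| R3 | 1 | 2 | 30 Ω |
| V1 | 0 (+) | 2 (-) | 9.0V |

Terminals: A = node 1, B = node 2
Step 1 — V_th is the open-circuit voltage V_A - V_B (nothing connected across the terminals).
Nodal analysis, taking node 2 as the 0 V reference.
Source V1 fixes V_0 = 9 V.
KCL at each unknown node (sum of currents leaving = 0; resistances in Ω):
  Node 1: (V_1 - 9)/7.5 + (V_1 - 0)/100 + (V_1 - 0)/30 = 0
Collecting terms: 0.1767 × V_1 = 1.2  =>  V_1 = 6.792 V
V_th = V_1 - V_2 = 6.792 - 0 = 6.792 V
Step 2 — R_th: zero the source — replace V1 by a short circuit (node 2 merges into node 0) — and find the resistance seen between A (node 1) and B (node 0).
Reduce the network between node 1 (A) and node 0 (B) by series/parallel combination:
  Rp1 = R1 ‖ R2 ‖ R3 (parallel, all between nodes 0 and 1) = 1/(1/7.5 + 1/100 + 1/30) = 5.66 Ω
R_th = 5.66 Ω

Final answer: V_th = 6.792 V, R_th = 5.66 Ω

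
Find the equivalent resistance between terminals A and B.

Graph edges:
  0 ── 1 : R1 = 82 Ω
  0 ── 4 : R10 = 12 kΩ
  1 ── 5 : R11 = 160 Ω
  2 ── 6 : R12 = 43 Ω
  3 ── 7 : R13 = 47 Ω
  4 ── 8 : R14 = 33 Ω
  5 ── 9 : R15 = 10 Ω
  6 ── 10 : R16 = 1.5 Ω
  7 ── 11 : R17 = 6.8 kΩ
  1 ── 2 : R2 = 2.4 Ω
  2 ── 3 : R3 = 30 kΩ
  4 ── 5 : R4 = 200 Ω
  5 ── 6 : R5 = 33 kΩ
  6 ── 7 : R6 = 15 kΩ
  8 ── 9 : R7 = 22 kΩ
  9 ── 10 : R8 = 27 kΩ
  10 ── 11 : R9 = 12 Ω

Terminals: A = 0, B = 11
The network is not a plain series/parallel combination. Inject a 1 A test current into terminal A (node 0) and return it from terminal B (node 11); then R_eq = V_A / (1 A).
Nodal analysis, taking node 11 as the 0 V reference.
Current source I_test pushes 1 A into node 0 and draws it out of node 11.
KCL at each unknown node (sum of currents leaving = 0; resistances in Ω):
  Node 0: (V_0 - V_1)/82 + (V_0 - V_4)/12000 - 1 = 0
  Node 1: (V_1 - V_0)/82 + (V_1 - V_2)/2.4 + (V_1 - V_5)/160 = 0
  Node 2: (V_2 - V_1)/2.4 + (V_2 - V_3)/30000 + (V_2 - V_6)/43 = 0
  Node 3: (V_3 - V_2)/30000 + (V_3 - V_7)/47 = 0
  Node 4: (V_4 - V_0)/12000 + (V_4 - V_5)/200 + (V_4 - V_8)/33 = 0
  Node 5: (V_5 - V_1)/160 + (V_5 - V_4)/200 + (V_5 - V_6)/33000 + (V_5 - V_9)/10 = 0
  Node 6: (V_6 - V_2)/43 + (V_6 - V_5)/33000 + (V_6 - V_7)/15000 + (V_6 - V_10)/1.5 = 0
  Node 7: (V_7 - V_3)/47 + (V_7 - V_6)/15000 + (V_7 - 0)/6800 = 0
  Node 8: (V_8 - V_4)/33 + (V_8 - V_9)/22000 = 0
  Node 9: (V_9 - V_5)/10 + (V_9 - V_8)/22000 + (V_9 - V_10)/27000 = 0
  Node 10: (V_10 - V_6)/1.5 + (V_10 - V_9)/27000 + (V_10 - 0)/12 = 0
Collecting terms (coefficients in siemens):
  0.01228·V_0 - 0.0122·V_1 - 0.00008333·V_4 = 1
  0.4351·V_1 - 0.0122·V_0 - 0.4167·V_2 - 0.00625·V_5 = 0
  0.44·V_2 - 0.4167·V_1 - 0.00003333·V_3 - 0.02326·V_6 = 0
  0.02131·V_3 - 0.00003333·V_2 - 0.02128·V_7 = 0
  0.03539·V_4 - 0.00008333·V_0 - 0.005·V_5 - 0.0303·V_8 = 0
  0.1113·V_5 - 0.00625·V_1 - 0.005·V_4 - 0.0000303·V_6 - 0.1·V_9 = 0
  0.69·V_6 - 0.02326·V_2 - 0.0000303·V_5 - 0.00006667·V_7 - 0.6667·V_10 = 0
  0.02149·V_7 - 0.02128·V_3 - 0.00006667·V_6 = 0
  0.03035·V_8 - 0.0303·V_4 - 0.00004545·V_9 = 0
  0.1001·V_9 - 0.1·V_5 - 0.00004545·V_8 - 0.00003704·V_10 = 0
  0.75·V_10 - 0.6667·V_6 - 0.00003704·V_9 = 0
Solving these 11 simultaneous equations (Gaussian elimination) gives:
  V_0 = 140.1 V, V_1 = 58.67 V, V_2 = 56.28 V, V_3 = 11.29 V
  V_4 = 60.54 V, V_5 = 59.23 V, V_6 = 13.48 V, V_7 = 11.22 V
  V_8 = 60.54 V, V_9 = 59.21 V, V_10 = 11.98 V
R_eq = V_0 / 1 A = 140.1 Ω

Final answer: 140.1 Ω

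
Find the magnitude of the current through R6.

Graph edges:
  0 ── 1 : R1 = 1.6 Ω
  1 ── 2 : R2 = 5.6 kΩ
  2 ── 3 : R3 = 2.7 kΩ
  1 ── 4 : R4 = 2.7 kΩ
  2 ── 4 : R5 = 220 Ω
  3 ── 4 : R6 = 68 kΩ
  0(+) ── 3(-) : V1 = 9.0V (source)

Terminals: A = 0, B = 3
Nodal analysis, taking node 3 as the 0 V reference.
Source V1 fixes V_0 = 9 V.
KCL at each unknown node (sum of currents leaving = 0; resistances in Ω):
  Node 1: (V_1 - 9)/1.6 + (V_1 - V_2)/5600 + (V_1 - V_4)/2700 = 0
  Node 2: (V_2 - V_1)/5600 + (V_2 - 0)/2700 + (V_2 - V_4)/220 = 0
  Node 4: (V_4 - V_1)/2700 + (V_4 - V_2)/220 + (V_4 - 0)/68000 = 0
Collecting terms (coefficients in siemens):
  0.6255·V_1 - 0.0001786·V_2 - 0.0003704·V_4 = 5.625
  0.005094·V_2 - 0.0001786·V_1 - 0.004545·V_4 = 0
  0.004931·V_4 - 0.0003704·V_1 - 0.004545·V_2 = 0
Solving these 3 simultaneous equations (Gaussian elimination) gives:
  V_1 = 8.997 V, V_2 = 5.176 V, V_4 = 5.447 V
I_R6 = (V_3 - V_4)/R6 = (0 - 5.447)/68000 = -0.00008011 A
|I_R6| = 0.00008011 A

Final answer: |I_R6| = 8.011e-05 A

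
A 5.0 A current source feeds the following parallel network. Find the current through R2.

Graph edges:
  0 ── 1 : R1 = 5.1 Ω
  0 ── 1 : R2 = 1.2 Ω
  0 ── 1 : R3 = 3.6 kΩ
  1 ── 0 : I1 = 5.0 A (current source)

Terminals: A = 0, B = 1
All resistors sit directly between nodes 0 and 1, so they are in parallel and share one voltage V; the full source current 5 A splits among them.
1/R_par = 1/5.1 + 1/1.2 + 1/3600 = 1.03 S  =>  R_par = 0.9712 Ω
V = I × R_par = 5 × 0.9712 = 4.856 V
I_R2 = V/R2 = 4.856/1.2 = 4.047 A

Final answer: 4.047 A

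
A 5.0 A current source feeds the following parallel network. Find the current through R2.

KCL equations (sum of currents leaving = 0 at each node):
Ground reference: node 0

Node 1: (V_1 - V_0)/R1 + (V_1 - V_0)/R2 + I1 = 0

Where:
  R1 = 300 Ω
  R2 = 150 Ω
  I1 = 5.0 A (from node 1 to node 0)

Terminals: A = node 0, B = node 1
All resistors sit directly between nodes 0 and 1, so they are in parallel and share one voltage V; the full source current 5 A splits among them.
1/R_par = 1/300 + 1/150 = 0.01 S  =>  R_par = 100 Ω
V = I × R_par = 5 × 100 = 500 V
I_R2 = V/R2 = 500/150 = 3.333 A

Final answer: 3.333 A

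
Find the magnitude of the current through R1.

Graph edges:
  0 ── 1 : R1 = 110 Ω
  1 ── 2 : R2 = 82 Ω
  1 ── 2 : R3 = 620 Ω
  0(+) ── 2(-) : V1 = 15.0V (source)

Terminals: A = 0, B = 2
Nodal analysis, taking node 2 as the 0 V reference.
Source V1 fixes V_0 = 15 V.
KCL at each unknown node (sum of currents leaving = 0; resistances in Ω):
  Node 1: (V_1 - 15)/110 + (V_1 - 0)/82 + (V_1 - 0)/620 = 0
Collecting terms: 0.0229 × V_1 = 0.1364  =>  V_1 = 5.955 V
I_R1 = (V_0 - V_1)/R1 = (15 - 5.955)/110 = 0.08223 A
|I_R1| = 0.08223 A

Final answer: |I_R1| = 0.08223 A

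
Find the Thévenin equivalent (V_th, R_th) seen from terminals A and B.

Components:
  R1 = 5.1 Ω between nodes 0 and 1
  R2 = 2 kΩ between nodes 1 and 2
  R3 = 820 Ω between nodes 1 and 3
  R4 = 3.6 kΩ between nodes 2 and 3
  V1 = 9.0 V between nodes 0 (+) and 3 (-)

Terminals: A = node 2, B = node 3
Step 1 — V_th is the open-circuit voltage V_A - V_B (nothing connected across the terminals).
Nodal analysis, taking node 3 as the 0 V reference.
Source V1 fixes V_0 = 9 V.
KCL at each unknown node (sum of currents leaving = 0; resistances in Ω):
  Node 1: (V_1 - 9)/5.1 + (V_1 - V_2)/2000 + (V_1 - 0)/820 = 0
  Node 2: (V_2 - V_1)/2000 + (V_2 - 0)/3600 = 0
Collecting terms (coefficients in siemens):
  0.1978·V_1 - 0.0005·V_2 = 1.765
  0.0007778·V_2 - 0.0005·V_1 = 0
Determinant D = (0.1978)(0.0007778) - (-0.0005)(-0.0005) = 0.0001536
V_1 = [(1.765)(0.0007778) - (-0.0005)(0)]/D = 8.936 V
V_2 = [(0.1978)(0) - (1.765)(-0.0005)]/D = 5.745 V
V_th = V_2 - V_3 = 5.745 - 0 = 5.745 V
Step 2 — R_th: zero the source — replace V1 by a short circuit (node 3 merges into node 0) — and find the resistance seen between A (node 2) and B (node 0).
Reduce the network between node 2 (A) and node 0 (B) by series/parallel combination:
  Rp1 = R1 ‖ R3 (parallel, both between nodes 0 and 1) = 1/(1/5.1 + 1/820) = 5.068 Ω
  Rs1 = R2 + Rp1 (series, joined only at node 1) = 2000 + 5.068 = 2005 Ω
  Rp2 = R4 ‖ Rs1 (parallel, both between nodes 0 and 2) = 1/(1/3600 + 1/2005) = 1288 Ω
R_th = 1.288 kΩ

Final answer: V_th = 5.745 V, R_th = 1.288 kΩ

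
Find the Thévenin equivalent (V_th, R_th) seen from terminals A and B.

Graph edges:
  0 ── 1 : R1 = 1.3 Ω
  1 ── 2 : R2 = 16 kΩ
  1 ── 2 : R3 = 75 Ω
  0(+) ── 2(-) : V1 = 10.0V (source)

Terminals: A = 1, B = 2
Step 1 — V_th is the open-circuit voltage V_A - V_B (nothing connected across the terminals).
Nodal analysis, taking node 2 as the 0 V reference.
Source V1 fixes V_0 = 10 V.
KCL at each unknown node (sum of currents leaving = 0; resistances in Ω):
  Node 1: (V_1 - 10)/1.3 + (V_1 - 0)/16000 + (V_1 - 0)/75 = 0
Collecting terms: 0.7826 × V_1 = 7.692  =>  V_1 = 9.829 V
V_th = V_1 - V_2 = 9.829 - 0 = 9.829 V
Step 2 — R_th: zero the source — replace V1 by a short circuit (node 2 merges into node 0) — and find the resistance seen between A (node 1) and B (node 0).
Reduce the network between node 1 (A) and node 0 (B) by series/parallel combination:
  Rp1 = R1 ‖ R2 ‖ R3 (parallel, all between nodes 0 and 1) = 1/(1/1.3 + 1/16000 + 1/75) = 1.278 Ω
R_th = 1.278 Ω

Final answer: V_th = 9.829 V, R_th = 1.278 Ω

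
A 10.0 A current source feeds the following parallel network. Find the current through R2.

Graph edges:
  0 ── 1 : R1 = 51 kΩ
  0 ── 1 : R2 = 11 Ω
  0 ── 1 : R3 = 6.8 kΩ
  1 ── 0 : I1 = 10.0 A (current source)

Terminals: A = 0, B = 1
All resistors sit directly between nodes 0 and 1, so they are in parallel and share one voltage V; the full source current 10 A splits among them.
1/R_par = 1/51000 + 1/11 + 1/6800 = 0.09108 S  =>  R_par = 10.98 Ω
V = I × R_par = 10 × 10.98 = 109.8 V
I_R2 = V/R2 = 109.8/11 = 9.982 A

Final answer: 9.982 A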